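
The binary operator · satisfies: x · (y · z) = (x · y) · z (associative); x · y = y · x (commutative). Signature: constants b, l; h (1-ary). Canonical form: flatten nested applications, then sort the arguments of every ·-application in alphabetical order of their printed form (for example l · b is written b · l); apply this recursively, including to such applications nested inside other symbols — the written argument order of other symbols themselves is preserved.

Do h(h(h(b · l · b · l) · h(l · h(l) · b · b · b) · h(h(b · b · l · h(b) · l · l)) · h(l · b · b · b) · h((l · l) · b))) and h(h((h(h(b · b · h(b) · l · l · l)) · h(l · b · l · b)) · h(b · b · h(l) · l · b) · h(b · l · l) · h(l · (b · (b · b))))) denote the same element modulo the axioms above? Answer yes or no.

Answer: yes — both canonical forms are h(h(h(b · b · b · h(l) · l) · h(b · b · b · l) · h(b · b · l · l) · h(b · l · l) · h(h(b · b · h(b) · l · l · l))))

Derivation:
Left:  h(h(h(b · l · b · l) · h(l · h(l) · b · b · b) · h(h(b · b · l · h(b) · l · l)) · h(l · b · b · b) · h((l · l) · b)))
  Descend into:  h(b · l · b · l) · h(l · h(l) · b · b · b) · h(h(b · b · l · h(b) · l · l)) · h(l · b · b · b) · h((l · l) · b)
  Inside:  h(b · l · b · l)  →  h(b · b · l · l)
  Inside:  h(l · h(l) · b · b · b)  →  h(b · b · b · h(l) · l)
  Simplify inside:  h(h(b · b · l · h(b) · l · l))  →  h(h(b · b · h(b) · l · l · l))
  Order the arguments:  h(b · b · b · h(l) · l) · h(b · b · b · l) · h(b · b · l · l) · h(b · l · l) · h(h(b · b · h(b) · l · l · l))
  Rebuild:  h(h(h(b · b · b · h(l) · l) · h(b · b · b · l) · h(b · b · l · l) · h(b · l · l) · h(h(b · b · h(b) · l · l · l))))
Right:  h(h((h(h(b · b · h(b) · l · l · l)) · h(l · b · l · b)) · h(b · b · h(l) · l · b) · h(b · l · l) · h(l · (b · (b · b)))))
  Focus inside:  (h(h(b · b · h(b) · l · l · l)) · h(l · b · l · b)) · h(b · b · h(l) · l · b) · h(b · l · l) · h(l · (b · (b · b)))
  Un-nest:  h(h(b · b · h(b) · l · l · l)) · h(l · b · l · b) · h(b · b · h(l) · l · b) · h(b · l · l) · h(l · (b · (b · b)))
  Inside:  h(l · b · l · b)  →  h(b · b · l · l)
  Canonicalize subterm:  h(b · b · h(l) · l · b)  →  h(b · b · b · h(l) · l)
  Canonicalize subterm:  h(l · (b · (b · b)))  →  h(b · b · b · l)
  Sort arguments:  h(b · b · b · h(l) · l) · h(b · b · b · l) · h(b · b · l · l) · h(b · l · l) · h(h(b · b · h(b) · l · l · l))
  Rebuild:  h(h(h(b · b · b · h(l) · l) · h(b · b · b · l) · h(b · b · l · l) · h(b · l · l) · h(h(b · b · h(b) · l · l · l))))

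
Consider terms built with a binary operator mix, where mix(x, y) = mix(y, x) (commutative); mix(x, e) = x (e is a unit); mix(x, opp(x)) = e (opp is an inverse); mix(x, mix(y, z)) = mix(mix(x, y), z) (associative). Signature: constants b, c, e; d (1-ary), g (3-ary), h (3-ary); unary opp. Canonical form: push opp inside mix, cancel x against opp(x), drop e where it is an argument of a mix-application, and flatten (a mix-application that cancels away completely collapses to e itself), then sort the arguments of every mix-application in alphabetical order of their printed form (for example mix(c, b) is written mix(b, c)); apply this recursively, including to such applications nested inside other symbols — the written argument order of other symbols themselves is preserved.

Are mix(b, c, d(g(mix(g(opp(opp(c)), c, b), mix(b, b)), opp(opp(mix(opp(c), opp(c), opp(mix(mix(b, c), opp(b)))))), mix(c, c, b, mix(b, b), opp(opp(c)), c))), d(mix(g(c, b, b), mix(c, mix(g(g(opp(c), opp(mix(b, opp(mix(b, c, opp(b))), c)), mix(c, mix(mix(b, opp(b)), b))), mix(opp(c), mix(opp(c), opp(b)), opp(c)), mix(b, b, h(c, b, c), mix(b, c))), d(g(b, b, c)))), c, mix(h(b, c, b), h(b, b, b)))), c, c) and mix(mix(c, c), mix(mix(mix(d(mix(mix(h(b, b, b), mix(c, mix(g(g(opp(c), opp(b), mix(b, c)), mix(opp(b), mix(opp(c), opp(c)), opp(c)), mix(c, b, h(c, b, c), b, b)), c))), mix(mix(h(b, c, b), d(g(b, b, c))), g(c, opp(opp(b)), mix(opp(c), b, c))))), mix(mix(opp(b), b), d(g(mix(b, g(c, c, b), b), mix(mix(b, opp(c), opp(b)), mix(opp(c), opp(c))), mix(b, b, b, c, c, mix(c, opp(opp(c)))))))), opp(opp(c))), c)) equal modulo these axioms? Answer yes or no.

Left:  mix(b, c, d(g(mix(g(opp(opp(c)), c, b), mix(b, b)), opp(opp(mix(opp(c), opp(c), opp(mix(mix(b, c), opp(b)))))), mix(c, c, b, mix(b, b), opp(opp(c)), c))), d(mix(g(c, b, b), mix(c, mix(g(g(opp(c), opp(mix(b, opp(mix(b, c, opp(b))), c)), mix(c, mix(mix(b, opp(b)), b))), mix(opp(c), mix(opp(c), opp(b)), opp(c)), mix(b, b, h(c, b, c), mix(b, c))), d(g(b, b, c)))), c, mix(h(b, c, b), h(b, b, b)))), c, c)
  Push opp inside:  distribute opp over mix and collapse double opp
  Collect terms:  mix(b, c, c, c, d(g(mix(b, b, g(c, c, b)), mix(opp(c), opp(c), opp(c)), mix(b, b, b, c, c, c, c))), d(mix(c, c, d(g(b, b, c)), g(c, b, b), g(g(opp(c), opp(b), mix(b, c)), mix(opp(b), opp(c), opp(c), opp(c)), mix(b, b, b, c, h(c, b, c))), h(b, b, b), h(b, c, b))))
Right:  mix(mix(c, c), mix(mix(mix(d(mix(mix(h(b, b, b), mix(c, mix(g(g(opp(c), opp(b), mix(b, c)), mix(opp(b), mix(opp(c), opp(c)), opp(c)), mix(c, b, h(c, b, c), b, b)), c))), mix(mix(h(b, c, b), d(g(b, b, c))), g(c, opp(opp(b)), mix(opp(c), b, c))))), mix(mix(opp(b), b), d(g(mix(b, g(c, c, b), b), mix(mix(b, opp(c), opp(b)), mix(opp(c), opp(c))), mix(b, b, b, c, c, mix(c, opp(opp(c)))))))), opp(opp(c))), c))
  Push opp inside:  distribute opp over mix and collapse double opp
  Cancel inverse pairs:  b cancels
  Combine occurrences:  mix(c, c, c, c, d(mix(c, c, d(g(b, b, c)), g(c, b, b), g(g(opp(c), opp(b), mix(b, c)), mix(opp(b), opp(c), opp(c), opp(c)), mix(b, b, b, c, h(c, b, c))), h(b, b, b), h(b, c, b))), d(g(mix(b, b, g(c, c, b)), mix(opp(c), opp(c), opp(c)), mix(b, b, b, c, c, c, c))))
  Sort arguments:  mix(c, c, c, c, d(g(mix(b, b, g(c, c, b)), mix(opp(c), opp(c), opp(c)), mix(b, b, b, c, c, c, c))), d(mix(c, c, d(g(b, b, c)), g(c, b, b), g(g(opp(c), opp(b), mix(b, c)), mix(opp(b), opp(c), opp(c), opp(c)), mix(b, b, b, c, h(c, b, c))), h(b, b, b), h(b, c, b))))

Answer: no — mix(b, c, c, c, d(g(mix(b, b, g(c, c, b)), mix(opp(c), opp(c), opp(c)), mix(b, b, b, c, c, c, c))), d(mix(c, c, d(g(b, b, c)), g(c, b, b), g(g(opp(c), opp(b), mix(b, c)), mix(opp(b), opp(c), opp(c), opp(c)), mix(b, b, b, c, h(c, b, c))), h(b, b, b), h(b, c, b)))) vs mix(c, c, c, c, d(g(mix(b, b, g(c, c, b)), mix(opp(c), opp(c), opp(c)), mix(b, b, b, c, c, c, c))), d(mix(c, c, d(g(b, b, c)), g(c, b, b), g(g(opp(c), opp(b), mix(b, c)), mix(opp(b), opp(c), opp(c), opp(c)), mix(b, b, b, c, h(c, b, c))), h(b, b, b), h(b, c, b))))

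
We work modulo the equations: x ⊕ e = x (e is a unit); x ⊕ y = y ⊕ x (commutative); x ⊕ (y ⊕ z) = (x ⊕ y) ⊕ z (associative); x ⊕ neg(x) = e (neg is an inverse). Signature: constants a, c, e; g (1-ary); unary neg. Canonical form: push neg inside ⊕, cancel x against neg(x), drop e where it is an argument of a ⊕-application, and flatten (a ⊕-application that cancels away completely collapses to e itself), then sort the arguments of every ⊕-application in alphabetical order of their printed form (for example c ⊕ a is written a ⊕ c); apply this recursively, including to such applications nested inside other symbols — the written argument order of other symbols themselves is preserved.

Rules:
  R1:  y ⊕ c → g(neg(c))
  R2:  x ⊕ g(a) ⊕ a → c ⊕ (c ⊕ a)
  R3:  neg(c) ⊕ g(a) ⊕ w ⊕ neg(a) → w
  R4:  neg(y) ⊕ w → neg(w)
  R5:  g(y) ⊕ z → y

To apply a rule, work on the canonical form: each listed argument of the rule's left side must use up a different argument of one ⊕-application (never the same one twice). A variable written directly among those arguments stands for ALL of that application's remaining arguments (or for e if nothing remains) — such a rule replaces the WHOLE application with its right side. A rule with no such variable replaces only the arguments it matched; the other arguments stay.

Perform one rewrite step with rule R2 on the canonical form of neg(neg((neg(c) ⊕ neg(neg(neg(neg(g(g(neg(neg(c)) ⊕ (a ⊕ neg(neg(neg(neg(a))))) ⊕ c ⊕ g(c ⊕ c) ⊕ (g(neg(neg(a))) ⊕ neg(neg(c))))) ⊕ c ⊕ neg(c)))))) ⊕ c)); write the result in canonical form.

Answer: g(g(a ⊕ c ⊕ c))

Derivation:
Canonical form:  g(g(a ⊕ a ⊕ c ⊕ c ⊕ c ⊕ g(a) ⊕ g(c ⊕ c)))
Match R2:  consume a, g(a);  x := a ⊕ c ⊕ c ⊕ c ⊕ g(c ⊕ c)
The variable takes the whole remainder — replace the entire application.
New term:  g(g(a ⊕ c ⊕ c))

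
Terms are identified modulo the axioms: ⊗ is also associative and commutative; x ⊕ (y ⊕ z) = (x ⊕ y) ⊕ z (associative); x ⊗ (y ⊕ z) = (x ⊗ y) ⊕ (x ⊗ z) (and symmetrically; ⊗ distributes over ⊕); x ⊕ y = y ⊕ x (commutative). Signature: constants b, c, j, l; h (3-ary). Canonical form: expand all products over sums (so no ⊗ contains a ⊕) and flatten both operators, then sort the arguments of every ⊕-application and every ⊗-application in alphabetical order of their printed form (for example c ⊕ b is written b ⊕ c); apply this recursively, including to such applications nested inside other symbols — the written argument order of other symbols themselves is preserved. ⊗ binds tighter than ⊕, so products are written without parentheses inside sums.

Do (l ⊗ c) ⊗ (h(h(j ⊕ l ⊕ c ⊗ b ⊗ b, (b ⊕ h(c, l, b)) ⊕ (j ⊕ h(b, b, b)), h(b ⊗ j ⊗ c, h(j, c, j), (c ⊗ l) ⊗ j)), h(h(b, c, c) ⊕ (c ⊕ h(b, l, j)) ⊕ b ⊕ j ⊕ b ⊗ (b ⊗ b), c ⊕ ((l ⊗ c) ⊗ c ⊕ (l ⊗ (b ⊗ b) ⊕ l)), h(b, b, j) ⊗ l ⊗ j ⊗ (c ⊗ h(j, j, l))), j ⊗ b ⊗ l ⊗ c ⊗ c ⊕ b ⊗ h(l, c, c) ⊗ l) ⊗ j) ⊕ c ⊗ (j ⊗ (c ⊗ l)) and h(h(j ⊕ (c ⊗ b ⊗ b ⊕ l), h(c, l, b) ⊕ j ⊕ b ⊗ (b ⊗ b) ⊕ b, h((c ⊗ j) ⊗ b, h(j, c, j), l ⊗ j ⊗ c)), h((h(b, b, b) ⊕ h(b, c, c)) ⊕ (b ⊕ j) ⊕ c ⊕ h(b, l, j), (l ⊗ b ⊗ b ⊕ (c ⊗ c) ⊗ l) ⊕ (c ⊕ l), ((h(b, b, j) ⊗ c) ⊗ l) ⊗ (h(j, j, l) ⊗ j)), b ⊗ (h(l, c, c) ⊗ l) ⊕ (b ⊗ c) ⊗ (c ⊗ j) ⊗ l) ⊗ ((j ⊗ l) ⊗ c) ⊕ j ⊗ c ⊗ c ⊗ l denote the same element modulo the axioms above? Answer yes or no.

Answer: no — c ⊗ c ⊗ j ⊗ l ⊕ c ⊗ h(h(b ⊗ b ⊗ c ⊕ j ⊕ l, b ⊕ h(b, b, b) ⊕ h(c, l, b) ⊕ j, h(b ⊗ c ⊗ j, h(j, c, j), c ⊗ j ⊗ l)), h(b ⊕ b ⊗ b ⊗ b ⊕ c ⊕ h(b, c, c) ⊕ h(b, l, j) ⊕ j, b ⊗ b ⊗ l ⊕ c ⊕ c ⊗ c ⊗ l ⊕ l, c ⊗ h(b, b, j) ⊗ h(j, j, l) ⊗ j ⊗ l), b ⊗ c ⊗ c ⊗ j ⊗ l ⊕ b ⊗ h(l, c, c) ⊗ l) ⊗ j ⊗ l vs c ⊗ c ⊗ j ⊗ l ⊕ c ⊗ h(h(b ⊗ b ⊗ c ⊕ j ⊕ l, b ⊕ b ⊗ b ⊗ b ⊕ h(c, l, b) ⊕ j, h(b ⊗ c ⊗ j, h(j, c, j), c ⊗ j ⊗ l)), h(b ⊕ c ⊕ h(b, b, b) ⊕ h(b, c, c) ⊕ h(b, l, j) ⊕ j, b ⊗ b ⊗ l ⊕ c ⊕ c ⊗ c ⊗ l ⊕ l, c ⊗ h(b, b, j) ⊗ h(j, j, l) ⊗ j ⊗ l), b ⊗ c ⊗ c ⊗ j ⊗ l ⊕ b ⊗ h(l, c, c) ⊗ l) ⊗ j ⊗ l

Derivation:
Left:  (l ⊗ c) ⊗ (h(h(j ⊕ l ⊕ c ⊗ b ⊗ b, (b ⊕ h(c, l, b)) ⊕ (j ⊕ h(b, b, b)), h(b ⊗ j ⊗ c, h(j, c, j), (c ⊗ l) ⊗ j)), h(h(b, c, c) ⊕ (c ⊕ h(b, l, j)) ⊕ b ⊕ j ⊕ b ⊗ (b ⊗ b), c ⊕ ((l ⊗ c) ⊗ c ⊕ (l ⊗ (b ⊗ b) ⊕ l)), h(b, b, j) ⊗ l ⊗ j ⊗ (c ⊗ h(j, j, l))), j ⊗ b ⊗ l ⊗ c ⊗ c ⊕ b ⊗ h(l, c, c) ⊗ l) ⊗ j) ⊕ c ⊗ (j ⊗ (c ⊗ l))
  Merge nested applications:  c ⊗ h(h(b ⊗ b ⊗ c ⊕ j ⊕ l, b ⊕ h(b, b, b) ⊕ h(c, l, b) ⊕ j, h(b ⊗ c ⊗ j, h(j, c, j), c ⊗ j ⊗ l)), h(b ⊕ b ⊗ b ⊗ b ⊕ c ⊕ h(b, c, c) ⊕ h(b, l, j) ⊕ j, b ⊗ b ⊗ l ⊕ c ⊕ c ⊗ c ⊗ l ⊕ l, c ⊗ h(b, b, j) ⊗ h(j, j, l) ⊗ j ⊗ l), b ⊗ c ⊗ c ⊗ j ⊗ l ⊕ b ⊗ h(l, c, c) ⊗ l) ⊗ j ⊗ l ⊕ c ⊗ c ⊗ j ⊗ l
  Sort arguments:  c ⊗ c ⊗ j ⊗ l ⊕ c ⊗ h(h(b ⊗ b ⊗ c ⊕ j ⊕ l, b ⊕ h(b, b, b) ⊕ h(c, l, b) ⊕ j, h(b ⊗ c ⊗ j, h(j, c, j), c ⊗ j ⊗ l)), h(b ⊕ b ⊗ b ⊗ b ⊕ c ⊕ h(b, c, c) ⊕ h(b, l, j) ⊕ j, b ⊗ b ⊗ l ⊕ c ⊕ c ⊗ c ⊗ l ⊕ l, c ⊗ h(b, b, j) ⊗ h(j, j, l) ⊗ j ⊗ l), b ⊗ c ⊗ c ⊗ j ⊗ l ⊕ b ⊗ h(l, c, c) ⊗ l) ⊗ j ⊗ l
Right:  h(h(j ⊕ (c ⊗ b ⊗ b ⊕ l), h(c, l, b) ⊕ j ⊕ b ⊗ (b ⊗ b) ⊕ b, h((c ⊗ j) ⊗ b, h(j, c, j), l ⊗ j ⊗ c)), h((h(b, b, b) ⊕ h(b, c, c)) ⊕ (b ⊕ j) ⊕ c ⊕ h(b, l, j), (l ⊗ b ⊗ b ⊕ (c ⊗ c) ⊗ l) ⊕ (c ⊕ l), ((h(b, b, j) ⊗ c) ⊗ l) ⊗ (h(j, j, l) ⊗ j)), b ⊗ (h(l, c, c) ⊗ l) ⊕ (b ⊗ c) ⊗ (c ⊗ j) ⊗ l) ⊗ ((j ⊗ l) ⊗ c) ⊕ j ⊗ c ⊗ c ⊗ l
  Merge nested applications:  c ⊗ h(h(b ⊗ b ⊗ c ⊕ j ⊕ l, b ⊕ b ⊗ b ⊗ b ⊕ h(c, l, b) ⊕ j, h(b ⊗ c ⊗ j, h(j, c, j), c ⊗ j ⊗ l)), h(b ⊕ c ⊕ h(b, b, b) ⊕ h(b, c, c) ⊕ h(b, l, j) ⊕ j, b ⊗ b ⊗ l ⊕ c ⊕ c ⊗ c ⊗ l ⊕ l, c ⊗ h(b, b, j) ⊗ h(j, j, l) ⊗ j ⊗ l), b ⊗ c ⊗ c ⊗ j ⊗ l ⊕ b ⊗ h(l, c, c) ⊗ l) ⊗ j ⊗ l ⊕ c ⊗ c ⊗ j ⊗ l
  Order the arguments:  c ⊗ c ⊗ j ⊗ l ⊕ c ⊗ h(h(b ⊗ b ⊗ c ⊕ j ⊕ l, b ⊕ b ⊗ b ⊗ b ⊕ h(c, l, b) ⊕ j, h(b ⊗ c ⊗ j, h(j, c, j), c ⊗ j ⊗ l)), h(b ⊕ c ⊕ h(b, b, b) ⊕ h(b, c, c) ⊕ h(b, l, j) ⊕ j, b ⊗ b ⊗ l ⊕ c ⊕ c ⊗ c ⊗ l ⊕ l, c ⊗ h(b, b, j) ⊗ h(j, j, l) ⊗ j ⊗ l), b ⊗ c ⊗ c ⊗ j ⊗ l ⊕ b ⊗ h(l, c, c) ⊗ l) ⊗ j ⊗ l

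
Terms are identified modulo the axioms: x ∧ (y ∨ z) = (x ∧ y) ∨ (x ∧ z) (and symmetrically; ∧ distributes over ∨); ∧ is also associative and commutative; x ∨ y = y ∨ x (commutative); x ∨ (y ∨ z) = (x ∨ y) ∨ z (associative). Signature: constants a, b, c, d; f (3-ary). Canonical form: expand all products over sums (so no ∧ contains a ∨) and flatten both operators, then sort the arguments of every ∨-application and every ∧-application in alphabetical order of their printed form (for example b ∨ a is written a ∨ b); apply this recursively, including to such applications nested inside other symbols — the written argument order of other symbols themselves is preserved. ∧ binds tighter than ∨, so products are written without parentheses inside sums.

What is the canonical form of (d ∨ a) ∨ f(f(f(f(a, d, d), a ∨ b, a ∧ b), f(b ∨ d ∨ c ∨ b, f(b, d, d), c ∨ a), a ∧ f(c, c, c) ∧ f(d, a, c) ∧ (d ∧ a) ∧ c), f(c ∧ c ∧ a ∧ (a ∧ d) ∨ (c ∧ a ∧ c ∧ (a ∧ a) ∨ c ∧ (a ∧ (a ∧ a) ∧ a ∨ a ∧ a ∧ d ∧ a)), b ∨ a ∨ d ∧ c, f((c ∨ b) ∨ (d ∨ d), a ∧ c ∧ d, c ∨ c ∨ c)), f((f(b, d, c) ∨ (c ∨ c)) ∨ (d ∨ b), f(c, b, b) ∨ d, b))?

Answer: a ∨ d ∨ f(f(f(f(a, d, d), a ∨ b, a ∧ b), f(b ∨ b ∨ c ∨ d, f(b, d, d), a ∨ c), a ∧ a ∧ c ∧ d ∧ f(c, c, c) ∧ f(d, a, c)), f(a ∧ a ∧ a ∧ a ∧ c ∨ a ∧ a ∧ a ∧ c ∧ c ∨ a ∧ a ∧ a ∧ c ∧ d ∨ a ∧ a ∧ c ∧ c ∧ d, a ∨ b ∨ c ∧ d, f(b ∨ c ∨ d ∨ d, a ∧ c ∧ d, c ∨ c ∨ c)), f(b ∨ c ∨ c ∨ d ∨ f(b, d, c), d ∨ f(c, b, b), b))

Derivation:
Expand products over sums:  d ∨ a ∨ f(f(f(f(a, d, d), a ∨ b, a ∧ b), f(b ∨ b ∨ c ∨ d, f(b, d, d), a ∨ c), a ∧ a ∧ c ∧ d ∧ f(c, c, c) ∧ f(d, a, c)), f(a ∧ a ∧ a ∧ a ∧ c ∨ a ∧ a ∧ a ∧ c ∧ c ∨ a ∧ a ∧ a ∧ c ∧ d ∨ a ∧ a ∧ c ∧ c ∧ d, a ∨ b ∨ c ∧ d, f(b ∨ c ∨ d ∨ d, a ∧ c ∧ d, c ∨ c ∨ c)), f(b ∨ c ∨ c ∨ d ∨ f(b, d, c), d ∨ f(c, b, b), b))
Sort arguments:  a ∨ d ∨ f(f(f(f(a, d, d), a ∨ b, a ∧ b), f(b ∨ b ∨ c ∨ d, f(b, d, d), a ∨ c), a ∧ a ∧ c ∧ d ∧ f(c, c, c) ∧ f(d, a, c)), f(a ∧ a ∧ a ∧ a ∧ c ∨ a ∧ a ∧ a ∧ c ∧ c ∨ a ∧ a ∧ a ∧ c ∧ d ∨ a ∧ a ∧ c ∧ c ∧ d, a ∨ b ∨ c ∧ d, f(b ∨ c ∨ d ∨ d, a ∧ c ∧ d, c ∨ c ∨ c)), f(b ∨ c ∨ c ∨ d ∨ f(b, d, c), d ∨ f(c, b, b), b))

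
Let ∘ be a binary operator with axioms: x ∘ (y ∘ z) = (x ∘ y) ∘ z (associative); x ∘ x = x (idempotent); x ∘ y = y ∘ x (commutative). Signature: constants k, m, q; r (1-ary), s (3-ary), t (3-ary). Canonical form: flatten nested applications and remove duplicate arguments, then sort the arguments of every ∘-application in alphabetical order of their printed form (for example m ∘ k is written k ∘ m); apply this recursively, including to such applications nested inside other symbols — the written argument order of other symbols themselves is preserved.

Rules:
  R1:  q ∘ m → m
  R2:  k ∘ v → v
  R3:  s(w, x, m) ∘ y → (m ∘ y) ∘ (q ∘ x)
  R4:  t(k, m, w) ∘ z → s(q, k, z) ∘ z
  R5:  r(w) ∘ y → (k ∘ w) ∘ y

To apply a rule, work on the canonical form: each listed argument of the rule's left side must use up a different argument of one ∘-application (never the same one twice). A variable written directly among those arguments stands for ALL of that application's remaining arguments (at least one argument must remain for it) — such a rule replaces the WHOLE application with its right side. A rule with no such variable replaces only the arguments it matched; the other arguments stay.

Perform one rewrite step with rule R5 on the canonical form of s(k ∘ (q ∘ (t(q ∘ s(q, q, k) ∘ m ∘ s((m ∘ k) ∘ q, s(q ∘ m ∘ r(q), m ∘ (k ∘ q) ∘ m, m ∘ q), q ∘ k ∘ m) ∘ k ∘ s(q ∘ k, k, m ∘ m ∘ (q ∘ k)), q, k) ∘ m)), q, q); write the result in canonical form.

Answer: s(k ∘ m ∘ q ∘ t(k ∘ m ∘ q ∘ s(k ∘ m ∘ q, s(k ∘ m ∘ q, k ∘ m ∘ q, m ∘ q), k ∘ m ∘ q) ∘ s(k ∘ q, k, k ∘ m ∘ q) ∘ s(q, q, k), q, k), q, q)

Derivation:
Canonical form:  s(k ∘ m ∘ q ∘ t(k ∘ m ∘ q ∘ s(k ∘ m ∘ q, s(m ∘ q ∘ r(q), k ∘ m ∘ q, m ∘ q), k ∘ m ∘ q) ∘ s(k ∘ q, k, k ∘ m ∘ q) ∘ s(q, q, k), q, k), q, q)
Match R5:  consume r(q);  w := q, y := m ∘ q
The extension variable absorbs all remaining arguments, so the whole application is rewritten.
New term:  s(k ∘ m ∘ q ∘ t(k ∘ m ∘ q ∘ s(k ∘ m ∘ q, s(k ∘ m ∘ q, k ∘ m ∘ q, m ∘ q), k ∘ m ∘ q) ∘ s(k ∘ q, k, k ∘ m ∘ q) ∘ s(q, q, k), q, k), q, q)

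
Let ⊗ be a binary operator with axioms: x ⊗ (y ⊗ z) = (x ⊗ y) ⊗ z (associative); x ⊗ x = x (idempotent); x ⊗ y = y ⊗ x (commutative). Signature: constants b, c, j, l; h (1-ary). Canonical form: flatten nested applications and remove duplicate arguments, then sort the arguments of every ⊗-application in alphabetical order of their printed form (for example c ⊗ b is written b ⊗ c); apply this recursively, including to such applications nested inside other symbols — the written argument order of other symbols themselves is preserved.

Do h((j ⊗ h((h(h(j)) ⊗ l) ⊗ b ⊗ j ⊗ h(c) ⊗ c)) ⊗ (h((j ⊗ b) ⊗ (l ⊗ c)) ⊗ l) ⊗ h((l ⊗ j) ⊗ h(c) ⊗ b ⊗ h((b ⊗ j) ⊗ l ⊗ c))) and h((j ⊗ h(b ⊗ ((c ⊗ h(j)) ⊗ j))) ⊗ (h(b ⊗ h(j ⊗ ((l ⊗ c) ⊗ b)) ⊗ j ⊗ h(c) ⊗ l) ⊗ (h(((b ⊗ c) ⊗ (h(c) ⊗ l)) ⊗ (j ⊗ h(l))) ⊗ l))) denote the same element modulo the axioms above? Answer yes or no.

Answer: no — h(h(b ⊗ c ⊗ h(c) ⊗ h(h(j)) ⊗ j ⊗ l) ⊗ h(b ⊗ c ⊗ j ⊗ l) ⊗ h(b ⊗ h(b ⊗ c ⊗ j ⊗ l) ⊗ h(c) ⊗ j ⊗ l) ⊗ j ⊗ l) vs h(h(b ⊗ c ⊗ h(c) ⊗ h(l) ⊗ j ⊗ l) ⊗ h(b ⊗ c ⊗ h(j) ⊗ j) ⊗ h(b ⊗ h(b ⊗ c ⊗ j ⊗ l) ⊗ h(c) ⊗ j ⊗ l) ⊗ j ⊗ l)

Derivation:
Left:  h((j ⊗ h((h(h(j)) ⊗ l) ⊗ b ⊗ j ⊗ h(c) ⊗ c)) ⊗ (h((j ⊗ b) ⊗ (l ⊗ c)) ⊗ l) ⊗ h((l ⊗ j) ⊗ h(c) ⊗ b ⊗ h((b ⊗ j) ⊗ l ⊗ c)))
  Focus inside:  (j ⊗ h((h(h(j)) ⊗ l) ⊗ b ⊗ j ⊗ h(c) ⊗ c)) ⊗ (h((j ⊗ b) ⊗ (l ⊗ c)) ⊗ l) ⊗ h((l ⊗ j) ⊗ h(c) ⊗ b ⊗ h((b ⊗ j) ⊗ l ⊗ c))
  Flatten:  j ⊗ h((h(h(j)) ⊗ l) ⊗ b ⊗ j ⊗ h(c) ⊗ c) ⊗ h((j ⊗ b) ⊗ (l ⊗ c)) ⊗ l ⊗ h((l ⊗ j) ⊗ h(c) ⊗ b ⊗ h((b ⊗ j) ⊗ l ⊗ c))
  Inside:  h((h(h(j)) ⊗ l) ⊗ b ⊗ j ⊗ h(c) ⊗ c)  →  h(b ⊗ c ⊗ h(c) ⊗ h(h(j)) ⊗ j ⊗ l)
  Inside:  h((j ⊗ b) ⊗ (l ⊗ c))  →  h(b ⊗ c ⊗ j ⊗ l)
  Inside:  h((l ⊗ j) ⊗ h(c) ⊗ b ⊗ h((b ⊗ j) ⊗ l ⊗ c))  →  h(b ⊗ h(b ⊗ c ⊗ j ⊗ l) ⊗ h(c) ⊗ j ⊗ l)
  Order the arguments:  h(b ⊗ c ⊗ h(c) ⊗ h(h(j)) ⊗ j ⊗ l) ⊗ h(b ⊗ c ⊗ j ⊗ l) ⊗ h(b ⊗ h(b ⊗ c ⊗ j ⊗ l) ⊗ h(c) ⊗ j ⊗ l) ⊗ j ⊗ l
  Put back:  h(h(b ⊗ c ⊗ h(c) ⊗ h(h(j)) ⊗ j ⊗ l) ⊗ h(b ⊗ c ⊗ j ⊗ l) ⊗ h(b ⊗ h(b ⊗ c ⊗ j ⊗ l) ⊗ h(c) ⊗ j ⊗ l) ⊗ j ⊗ l)
Right:  h((j ⊗ h(b ⊗ ((c ⊗ h(j)) ⊗ j))) ⊗ (h(b ⊗ h(j ⊗ ((l ⊗ c) ⊗ b)) ⊗ j ⊗ h(c) ⊗ l) ⊗ (h(((b ⊗ c) ⊗ (h(c) ⊗ l)) ⊗ (j ⊗ h(l))) ⊗ l)))
  Focus inside:  (j ⊗ h(b ⊗ ((c ⊗ h(j)) ⊗ j))) ⊗ (h(b ⊗ h(j ⊗ ((l ⊗ c) ⊗ b)) ⊗ j ⊗ h(c) ⊗ l) ⊗ (h(((b ⊗ c) ⊗ (h(c) ⊗ l)) ⊗ (j ⊗ h(l))) ⊗ l))
  Un-nest:  j ⊗ h(b ⊗ ((c ⊗ h(j)) ⊗ j)) ⊗ h(b ⊗ h(j ⊗ ((l ⊗ c) ⊗ b)) ⊗ j ⊗ h(c) ⊗ l) ⊗ h(((b ⊗ c) ⊗ (h(c) ⊗ l)) ⊗ (j ⊗ h(l))) ⊗ l
  Inside:  h(b ⊗ ((c ⊗ h(j)) ⊗ j))  →  h(b ⊗ c ⊗ h(j) ⊗ j)
  Simplify inside:  h(b ⊗ h(j ⊗ ((l ⊗ c) ⊗ b)) ⊗ j ⊗ h(c) ⊗ l)  →  h(b ⊗ h(b ⊗ c ⊗ j ⊗ l) ⊗ h(c) ⊗ j ⊗ l)
  Simplify inside:  h(((b ⊗ c) ⊗ (h(c) ⊗ l)) ⊗ (j ⊗ h(l)))  →  h(b ⊗ c ⊗ h(c) ⊗ h(l) ⊗ j ⊗ l)
  Sort:  h(b ⊗ c ⊗ h(c) ⊗ h(l) ⊗ j ⊗ l) ⊗ h(b ⊗ c ⊗ h(j) ⊗ j) ⊗ h(b ⊗ h(b ⊗ c ⊗ j ⊗ l) ⊗ h(c) ⊗ j ⊗ l) ⊗ j ⊗ l
  Put back:  h(h(b ⊗ c ⊗ h(c) ⊗ h(l) ⊗ j ⊗ l) ⊗ h(b ⊗ c ⊗ h(j) ⊗ j) ⊗ h(b ⊗ h(b ⊗ c ⊗ j ⊗ l) ⊗ h(c) ⊗ j ⊗ l) ⊗ j ⊗ l)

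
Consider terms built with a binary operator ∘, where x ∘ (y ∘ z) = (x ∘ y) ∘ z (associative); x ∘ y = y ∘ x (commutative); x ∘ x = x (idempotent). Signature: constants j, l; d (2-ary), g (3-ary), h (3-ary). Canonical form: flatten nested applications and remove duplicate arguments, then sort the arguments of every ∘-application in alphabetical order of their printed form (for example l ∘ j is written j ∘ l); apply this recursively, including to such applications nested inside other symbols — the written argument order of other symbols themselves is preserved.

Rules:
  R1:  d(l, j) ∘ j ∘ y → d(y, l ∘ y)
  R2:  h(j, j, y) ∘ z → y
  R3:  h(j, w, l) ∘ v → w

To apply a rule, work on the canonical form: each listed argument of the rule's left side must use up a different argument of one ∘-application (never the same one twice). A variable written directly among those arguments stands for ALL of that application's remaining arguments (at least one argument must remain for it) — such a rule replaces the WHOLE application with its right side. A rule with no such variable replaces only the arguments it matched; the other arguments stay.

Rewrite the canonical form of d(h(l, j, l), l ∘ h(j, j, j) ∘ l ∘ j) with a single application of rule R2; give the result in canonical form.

Canonical form:  d(h(l, j, l), h(j, j, j) ∘ j ∘ l)
Match R2:  consume h(j, j, j);  y := j, z := j ∘ l
Every leftover argument binds to the variable; the entire application is replaced.
Result:  d(h(l, j, l), j)

Answer: d(h(l, j, l), j)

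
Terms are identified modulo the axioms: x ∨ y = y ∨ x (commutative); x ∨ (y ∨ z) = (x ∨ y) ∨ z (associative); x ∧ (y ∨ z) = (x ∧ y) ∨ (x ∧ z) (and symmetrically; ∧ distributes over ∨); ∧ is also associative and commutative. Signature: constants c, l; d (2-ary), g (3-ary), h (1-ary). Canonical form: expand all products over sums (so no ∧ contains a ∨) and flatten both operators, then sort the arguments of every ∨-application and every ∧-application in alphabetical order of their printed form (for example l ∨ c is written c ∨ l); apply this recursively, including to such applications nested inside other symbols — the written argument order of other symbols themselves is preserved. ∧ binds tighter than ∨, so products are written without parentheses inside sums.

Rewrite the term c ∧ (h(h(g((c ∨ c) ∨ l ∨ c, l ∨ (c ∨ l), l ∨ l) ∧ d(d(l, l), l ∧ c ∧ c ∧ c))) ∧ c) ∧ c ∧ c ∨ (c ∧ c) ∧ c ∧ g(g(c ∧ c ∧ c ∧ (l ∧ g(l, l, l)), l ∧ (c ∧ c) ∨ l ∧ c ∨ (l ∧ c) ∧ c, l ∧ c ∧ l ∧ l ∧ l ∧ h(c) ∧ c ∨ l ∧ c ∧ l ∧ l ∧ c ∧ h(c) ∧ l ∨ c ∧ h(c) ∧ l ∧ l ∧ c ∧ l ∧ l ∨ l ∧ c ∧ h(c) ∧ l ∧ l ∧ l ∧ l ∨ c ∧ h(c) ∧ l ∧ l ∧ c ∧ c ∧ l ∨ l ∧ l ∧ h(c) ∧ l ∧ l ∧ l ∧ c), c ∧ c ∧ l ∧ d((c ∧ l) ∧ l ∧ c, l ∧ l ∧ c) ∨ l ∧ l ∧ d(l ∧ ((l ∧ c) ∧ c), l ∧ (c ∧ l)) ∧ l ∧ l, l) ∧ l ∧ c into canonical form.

Flatten:  c ∧ c ∧ c ∧ c ∧ h(h(d(d(l, l), c ∧ c ∧ c ∧ l) ∧ g(c ∨ c ∨ c ∨ l, c ∨ l ∨ l, l ∨ l))) ∨ c ∧ c ∧ c ∧ c ∧ g(g(c ∧ c ∧ c ∧ g(l, l, l) ∧ l, c ∧ c ∧ l ∨ c ∧ c ∧ l ∨ c ∧ l, c ∧ c ∧ c ∧ h(c) ∧ l ∧ l ∧ l ∨ c ∧ c ∧ h(c) ∧ l ∧ l ∧ l ∧ l ∨ c ∧ c ∧ h(c) ∧ l ∧ l ∧ l ∧ l ∨ c ∧ c ∧ h(c) ∧ l ∧ l ∧ l ∧ l ∨ c ∧ h(c) ∧ l ∧ l ∧ l ∧ l ∧ l ∨ c ∧ h(c) ∧ l ∧ l ∧ l ∧ l ∧ l), c ∧ c ∧ d(c ∧ c ∧ l ∧ l, c ∧ l ∧ l) ∧ l ∨ d(c ∧ c ∧ l ∧ l, c ∧ l ∧ l) ∧ l ∧ l ∧ l ∧ l, l) ∧ l
Sort arguments:  c ∧ c ∧ c ∧ c ∧ g(g(c ∧ c ∧ c ∧ g(l, l, l) ∧ l, c ∧ c ∧ l ∨ c ∧ c ∧ l ∨ c ∧ l, c ∧ c ∧ c ∧ h(c) ∧ l ∧ l ∧ l ∨ c ∧ c ∧ h(c) ∧ l ∧ l ∧ l ∧ l ∨ c ∧ c ∧ h(c) ∧ l ∧ l ∧ l ∧ l ∨ c ∧ c ∧ h(c) ∧ l ∧ l ∧ l ∧ l ∨ c ∧ h(c) ∧ l ∧ l ∧ l ∧ l ∧ l ∨ c ∧ h(c) ∧ l ∧ l ∧ l ∧ l ∧ l), c ∧ c ∧ d(c ∧ c ∧ l ∧ l, c ∧ l ∧ l) ∧ l ∨ d(c ∧ c ∧ l ∧ l, c ∧ l ∧ l) ∧ l ∧ l ∧ l ∧ l, l) ∧ l ∨ c ∧ c ∧ c ∧ c ∧ h(h(d(d(l, l), c ∧ c ∧ c ∧ l) ∧ g(c ∨ c ∨ c ∨ l, c ∨ l ∨ l, l ∨ l)))

Answer: c ∧ c ∧ c ∧ c ∧ g(g(c ∧ c ∧ c ∧ g(l, l, l) ∧ l, c ∧ c ∧ l ∨ c ∧ c ∧ l ∨ c ∧ l, c ∧ c ∧ c ∧ h(c) ∧ l ∧ l ∧ l ∨ c ∧ c ∧ h(c) ∧ l ∧ l ∧ l ∧ l ∨ c ∧ c ∧ h(c) ∧ l ∧ l ∧ l ∧ l ∨ c ∧ c ∧ h(c) ∧ l ∧ l ∧ l ∧ l ∨ c ∧ h(c) ∧ l ∧ l ∧ l ∧ l ∧ l ∨ c ∧ h(c) ∧ l ∧ l ∧ l ∧ l ∧ l), c ∧ c ∧ d(c ∧ c ∧ l ∧ l, c ∧ l ∧ l) ∧ l ∨ d(c ∧ c ∧ l ∧ l, c ∧ l ∧ l) ∧ l ∧ l ∧ l ∧ l, l) ∧ l ∨ c ∧ c ∧ c ∧ c ∧ h(h(d(d(l, l), c ∧ c ∧ c ∧ l) ∧ g(c ∨ c ∨ c ∨ l, c ∨ l ∨ l, l ∨ l)))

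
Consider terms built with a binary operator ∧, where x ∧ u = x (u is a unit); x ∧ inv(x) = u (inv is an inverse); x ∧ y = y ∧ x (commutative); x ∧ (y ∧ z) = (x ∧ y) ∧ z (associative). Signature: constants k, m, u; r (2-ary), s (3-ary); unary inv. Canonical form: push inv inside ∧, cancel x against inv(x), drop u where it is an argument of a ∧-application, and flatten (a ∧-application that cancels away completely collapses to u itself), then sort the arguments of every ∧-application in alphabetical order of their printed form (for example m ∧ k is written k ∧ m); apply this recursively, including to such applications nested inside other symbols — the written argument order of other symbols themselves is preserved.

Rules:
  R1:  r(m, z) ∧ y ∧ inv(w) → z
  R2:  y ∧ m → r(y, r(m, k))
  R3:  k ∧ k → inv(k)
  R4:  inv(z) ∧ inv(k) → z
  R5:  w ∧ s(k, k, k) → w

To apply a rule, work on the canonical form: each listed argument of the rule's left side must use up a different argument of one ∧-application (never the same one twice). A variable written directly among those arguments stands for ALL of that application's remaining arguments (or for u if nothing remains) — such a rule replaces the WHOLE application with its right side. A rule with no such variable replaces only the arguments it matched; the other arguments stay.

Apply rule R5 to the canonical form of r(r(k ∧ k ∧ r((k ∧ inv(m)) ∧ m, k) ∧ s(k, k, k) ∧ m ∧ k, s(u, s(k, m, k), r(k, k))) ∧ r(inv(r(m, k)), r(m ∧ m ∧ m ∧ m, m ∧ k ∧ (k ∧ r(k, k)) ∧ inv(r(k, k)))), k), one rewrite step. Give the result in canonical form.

Canonical form:  r(r(inv(r(m, k)), r(m ∧ m ∧ m ∧ m, k ∧ k ∧ m)) ∧ r(k ∧ k ∧ k ∧ m ∧ r(k, k) ∧ s(k, k, k), s(u, s(k, m, k), r(k, k))), k)
Apply R5:  consuming s(k, k, k);  w := k ∧ k ∧ k ∧ m ∧ r(k, k)
The extension variable absorbs all remaining arguments, so the whole application is rewritten.
Giving:  r(r(inv(r(m, k)), r(m ∧ m ∧ m ∧ m, k ∧ k ∧ m)) ∧ r(k ∧ k ∧ k ∧ m ∧ r(k, k), s(u, s(k, m, k), r(k, k))), k)

Answer: r(r(inv(r(m, k)), r(m ∧ m ∧ m ∧ m, k ∧ k ∧ m)) ∧ r(k ∧ k ∧ k ∧ m ∧ r(k, k), s(u, s(k, m, k), r(k, k))), k)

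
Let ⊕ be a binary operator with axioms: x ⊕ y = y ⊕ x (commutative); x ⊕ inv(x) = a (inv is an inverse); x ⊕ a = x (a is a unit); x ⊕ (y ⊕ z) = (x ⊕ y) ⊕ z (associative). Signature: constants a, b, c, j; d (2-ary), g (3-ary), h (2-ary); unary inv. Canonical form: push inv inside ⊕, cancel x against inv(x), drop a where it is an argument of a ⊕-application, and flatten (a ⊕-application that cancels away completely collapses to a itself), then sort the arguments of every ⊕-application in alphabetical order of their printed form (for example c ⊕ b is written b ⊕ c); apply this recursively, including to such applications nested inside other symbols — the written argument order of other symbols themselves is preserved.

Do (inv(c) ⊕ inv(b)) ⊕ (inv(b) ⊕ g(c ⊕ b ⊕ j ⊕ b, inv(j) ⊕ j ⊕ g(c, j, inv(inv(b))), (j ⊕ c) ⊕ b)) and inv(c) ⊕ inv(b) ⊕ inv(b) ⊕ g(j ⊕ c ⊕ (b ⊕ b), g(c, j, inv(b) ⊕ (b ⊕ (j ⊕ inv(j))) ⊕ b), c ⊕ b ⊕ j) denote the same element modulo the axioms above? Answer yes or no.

Answer: yes — both canonical forms are g(b ⊕ b ⊕ c ⊕ j, g(c, j, b), b ⊕ c ⊕ j) ⊕ inv(b) ⊕ inv(b) ⊕ inv(c)

Derivation:
Left:  (inv(c) ⊕ inv(b)) ⊕ (inv(b) ⊕ g(c ⊕ b ⊕ j ⊕ b, inv(j) ⊕ j ⊕ g(c, j, inv(inv(b))), (j ⊕ c) ⊕ b))
  Push inv inside:  distribute inv over ⊕ and collapse double inv
  Collect:  inv(c) ⊕ inv(b) ⊕ inv(b) ⊕ g(b ⊕ b ⊕ c ⊕ j, g(c, j, b), b ⊕ c ⊕ j)
  Order the arguments:  g(b ⊕ b ⊕ c ⊕ j, g(c, j, b), b ⊕ c ⊕ j) ⊕ inv(b) ⊕ inv(b) ⊕ inv(c)
Right:  inv(c) ⊕ inv(b) ⊕ inv(b) ⊕ g(j ⊕ c ⊕ (b ⊕ b), g(c, j, inv(b) ⊕ (b ⊕ (j ⊕ inv(j))) ⊕ b), c ⊕ b ⊕ j)
  Combine occurrences:  inv(c) ⊕ inv(b) ⊕ inv(b) ⊕ g(b ⊕ b ⊕ c ⊕ j, g(c, j, b), b ⊕ c ⊕ j)
  Order the arguments:  g(b ⊕ b ⊕ c ⊕ j, g(c, j, b), b ⊕ c ⊕ j) ⊕ inv(b) ⊕ inv(b) ⊕ inv(c)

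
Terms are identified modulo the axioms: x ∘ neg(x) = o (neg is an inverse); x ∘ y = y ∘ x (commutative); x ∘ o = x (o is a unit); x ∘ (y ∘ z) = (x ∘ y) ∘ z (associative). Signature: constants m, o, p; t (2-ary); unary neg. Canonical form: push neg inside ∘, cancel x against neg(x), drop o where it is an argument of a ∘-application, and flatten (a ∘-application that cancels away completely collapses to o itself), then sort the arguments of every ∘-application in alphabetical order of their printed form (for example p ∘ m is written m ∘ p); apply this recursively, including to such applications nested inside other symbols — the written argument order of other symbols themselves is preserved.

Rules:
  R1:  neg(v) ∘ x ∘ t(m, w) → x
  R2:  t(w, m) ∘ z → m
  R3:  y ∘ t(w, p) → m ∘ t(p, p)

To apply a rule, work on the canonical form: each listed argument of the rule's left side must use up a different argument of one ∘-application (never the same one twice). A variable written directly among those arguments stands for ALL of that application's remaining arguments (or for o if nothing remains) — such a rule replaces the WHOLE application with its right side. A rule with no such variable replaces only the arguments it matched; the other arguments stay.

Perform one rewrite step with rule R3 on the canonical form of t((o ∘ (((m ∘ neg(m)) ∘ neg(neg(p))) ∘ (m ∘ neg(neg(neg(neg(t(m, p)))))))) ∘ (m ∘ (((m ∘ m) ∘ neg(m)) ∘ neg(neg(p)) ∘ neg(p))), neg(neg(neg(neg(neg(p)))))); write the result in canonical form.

Canonical form:  t(m ∘ m ∘ m ∘ p ∘ t(m, p), neg(p))
Apply R3:  consuming t(m, p);  w := m, y := m ∘ m ∘ m ∘ p
Every leftover argument binds to the variable; the entire application is replaced.
New term:  t(m ∘ t(p, p), neg(p))

Answer: t(m ∘ t(p, p), neg(p))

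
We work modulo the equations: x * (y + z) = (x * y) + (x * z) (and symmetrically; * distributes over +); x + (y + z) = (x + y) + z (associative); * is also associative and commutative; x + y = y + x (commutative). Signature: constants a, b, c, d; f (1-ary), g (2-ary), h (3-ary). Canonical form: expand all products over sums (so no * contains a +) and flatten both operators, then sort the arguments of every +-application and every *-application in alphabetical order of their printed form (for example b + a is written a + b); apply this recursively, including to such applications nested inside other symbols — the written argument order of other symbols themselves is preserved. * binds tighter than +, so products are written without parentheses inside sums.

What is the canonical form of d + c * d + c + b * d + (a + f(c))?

Answer: a + b * d + c + c * d + d + f(c)

Derivation:
Un-nest:  d + c * d + c + b * d + a + f(c)
Sort:  a + b * d + c + c * d + d + f(c)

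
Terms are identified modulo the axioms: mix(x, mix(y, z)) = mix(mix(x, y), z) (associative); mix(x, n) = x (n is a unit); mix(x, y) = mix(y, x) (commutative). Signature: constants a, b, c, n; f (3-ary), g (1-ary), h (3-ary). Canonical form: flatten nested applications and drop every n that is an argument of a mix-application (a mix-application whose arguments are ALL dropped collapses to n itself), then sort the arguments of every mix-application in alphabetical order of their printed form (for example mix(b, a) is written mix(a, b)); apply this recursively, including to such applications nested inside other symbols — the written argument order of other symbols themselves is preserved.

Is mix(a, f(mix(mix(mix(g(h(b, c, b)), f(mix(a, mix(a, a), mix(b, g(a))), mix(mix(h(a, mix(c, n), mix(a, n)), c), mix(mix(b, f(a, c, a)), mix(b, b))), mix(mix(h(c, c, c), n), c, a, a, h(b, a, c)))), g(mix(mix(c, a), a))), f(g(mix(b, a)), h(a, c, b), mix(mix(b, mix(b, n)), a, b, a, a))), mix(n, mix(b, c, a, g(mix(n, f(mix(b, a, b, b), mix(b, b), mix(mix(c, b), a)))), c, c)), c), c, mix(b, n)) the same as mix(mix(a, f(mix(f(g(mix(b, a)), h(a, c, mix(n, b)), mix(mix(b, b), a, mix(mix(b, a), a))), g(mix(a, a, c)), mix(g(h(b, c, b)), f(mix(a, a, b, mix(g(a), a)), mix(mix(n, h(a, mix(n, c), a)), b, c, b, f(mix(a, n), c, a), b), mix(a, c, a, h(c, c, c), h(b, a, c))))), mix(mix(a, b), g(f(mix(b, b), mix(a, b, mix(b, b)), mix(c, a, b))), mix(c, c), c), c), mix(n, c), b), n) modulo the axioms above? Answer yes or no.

Answer: no — mix(a, b, c, f(mix(f(g(mix(a, b)), h(a, c, b), mix(a, a, a, b, b, b)), f(mix(a, a, a, b, g(a)), mix(b, b, b, c, f(a, c, a), h(a, c, a)), mix(a, a, c, h(b, a, c), h(c, c, c))), g(h(b, c, b)), g(mix(a, a, c))), mix(a, b, c, c, c, g(f(mix(a, b, b, b), mix(b, b), mix(a, b, c)))), c)) vs mix(a, b, c, f(mix(f(g(mix(a, b)), h(a, c, b), mix(a, a, a, b, b, b)), f(mix(a, a, a, b, g(a)), mix(b, b, b, c, f(a, c, a), h(a, c, a)), mix(a, a, c, h(b, a, c), h(c, c, c))), g(h(b, c, b)), g(mix(a, a, c))), mix(a, b, c, c, c, g(f(mix(b, b), mix(a, b, b, b), mix(a, b, c)))), c))

Derivation:
Left:  mix(a, f(mix(mix(mix(g(h(b, c, b)), f(mix(a, mix(a, a), mix(b, g(a))), mix(mix(h(a, mix(c, n), mix(a, n)), c), mix(mix(b, f(a, c, a)), mix(b, b))), mix(mix(h(c, c, c), n), c, a, a, h(b, a, c)))), g(mix(mix(c, a), a))), f(g(mix(b, a)), h(a, c, b), mix(mix(b, mix(b, n)), a, b, a, a))), mix(n, mix(b, c, a, g(mix(n, f(mix(b, a, b, b), mix(b, b), mix(mix(c, b), a)))), c, c)), c), c, mix(b, n))
  Merge nested applications:  mix(a, f(mix(mix(mix(g(h(b, c, b)), f(mix(a, mix(a, a), mix(b, g(a))), mix(mix(h(a, mix(c, n), mix(a, n)), c), mix(mix(b, f(a, c, a)), mix(b, b))), mix(mix(h(c, c, c), n), c, a, a, h(b, a, c)))), g(mix(mix(c, a), a))), f(g(mix(b, a)), h(a, c, b), mix(mix(b, mix(b, n)), a, b, a, a))), mix(n, mix(b, c, a, g(mix(n, f(mix(b, a, b, b), mix(b, b), mix(mix(c, b), a)))), c, c)), c), c, b, n)
  Inside:  f(mix(mix(mix(g(h(b, c, b)), f(mix(a, mix(a, a), mix(b, g(a))), mix(mix(h(a, mix(c, n), mix(a, n)), c), mix(mix(b, f(a, c, a)), mix(b, b))), mix(mix(h(c, c, c), n), c, a, a, h(b, a, c)))), g(mix(mix(c, a), a))), f(g(mix(b, a)), h(a, c, b), mix(mix(b, mix(b, n)), a, b, a, a))), mix(n, mix(b, c, a, g(mix(n, f(mix(b, a, b, b), mix(b, b), mix(mix(c, b), a)))), c, c)), c)  →  f(mix(f(g(mix(a, b)), h(a, c, b), mix(a, a, a, b, b, b)), f(mix(a, a, a, b, g(a)), mix(b, b, b, c, f(a, c, a), h(a, c, a)), mix(a, a, c, h(b, a, c), h(c, c, c))), g(h(b, c, b)), g(mix(a, a, c))), mix(a, b, c, c, c, g(f(mix(a, b, b, b), mix(b, b), mix(a, b, c)))), c)
  Unit:  drop n
  Sort:  mix(a, b, c, f(mix(f(g(mix(a, b)), h(a, c, b), mix(a, a, a, b, b, b)), f(mix(a, a, a, b, g(a)), mix(b, b, b, c, f(a, c, a), h(a, c, a)), mix(a, a, c, h(b, a, c), h(c, c, c))), g(h(b, c, b)), g(mix(a, a, c))), mix(a, b, c, c, c, g(f(mix(a, b, b, b), mix(b, b), mix(a, b, c)))), c))
Right:  mix(mix(a, f(mix(f(g(mix(b, a)), h(a, c, mix(n, b)), mix(mix(b, b), a, mix(mix(b, a), a))), g(mix(a, a, c)), mix(g(h(b, c, b)), f(mix(a, a, b, mix(g(a), a)), mix(mix(n, h(a, mix(n, c), a)), b, c, b, f(mix(a, n), c, a), b), mix(a, c, a, h(c, c, c), h(b, a, c))))), mix(mix(a, b), g(f(mix(b, b), mix(a, b, mix(b, b)), mix(c, a, b))), mix(c, c), c), c), mix(n, c), b), n)
  Un-nest:  mix(a, f(mix(f(g(mix(b, a)), h(a, c, mix(n, b)), mix(mix(b, b), a, mix(mix(b, a), a))), g(mix(a, a, c)), mix(g(h(b, c, b)), f(mix(a, a, b, mix(g(a), a)), mix(mix(n, h(a, mix(n, c), a)), b, c, b, f(mix(a, n), c, a), b), mix(a, c, a, h(c, c, c), h(b, a, c))))), mix(mix(a, b), g(f(mix(b, b), mix(a, b, mix(b, b)), mix(c, a, b))), mix(c, c), c), c), n, c, b, n)
  Simplify inside:  f(mix(f(g(mix(b, a)), h(a, c, mix(n, b)), mix(mix(b, b), a, mix(mix(b, a), a))), g(mix(a, a, c)), mix(g(h(b, c, b)), f(mix(a, a, b, mix(g(a), a)), mix(mix(n, h(a, mix(n, c), a)), b, c, b, f(mix(a, n), c, a), b), mix(a, c, a, h(c, c, c), h(b, a, c))))), mix(mix(a, b), g(f(mix(b, b), mix(a, b, mix(b, b)), mix(c, a, b))), mix(c, c), c), c)  →  f(mix(f(g(mix(a, b)), h(a, c, b), mix(a, a, a, b, b, b)), f(mix(a, a, a, b, g(a)), mix(b, b, b, c, f(a, c, a), h(a, c, a)), mix(a, a, c, h(b, a, c), h(c, c, c))), g(h(b, c, b)), g(mix(a, a, c))), mix(a, b, c, c, c, g(f(mix(b, b), mix(a, b, b, b), mix(a, b, c)))), c)
  Drop the unit:  drop n (×2)
  Sort:  mix(a, b, c, f(mix(f(g(mix(a, b)), h(a, c, b), mix(a, a, a, b, b, b)), f(mix(a, a, a, b, g(a)), mix(b, b, b, c, f(a, c, a), h(a, c, a)), mix(a, a, c, h(b, a, c), h(c, c, c))), g(h(b, c, b)), g(mix(a, a, c))), mix(a, b, c, c, c, g(f(mix(b, b), mix(a, b, b, b), mix(a, b, c)))), c))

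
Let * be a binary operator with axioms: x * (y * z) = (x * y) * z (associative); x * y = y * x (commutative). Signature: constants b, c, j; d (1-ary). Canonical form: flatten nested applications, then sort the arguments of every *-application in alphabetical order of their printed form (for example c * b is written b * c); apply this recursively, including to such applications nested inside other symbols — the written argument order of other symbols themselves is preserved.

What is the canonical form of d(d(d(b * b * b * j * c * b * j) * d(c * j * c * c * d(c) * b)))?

Answer: d(d(d(b * b * b * b * c * j * j) * d(b * c * c * c * d(c) * j)))

Derivation:
Descend into:  d(b * b * b * j * c * b * j) * d(c * j * c * c * d(c) * b)
Simplify inside:  d(b * b * b * j * c * b * j)  →  d(b * b * b * b * c * j * j)
Simplify inside:  d(c * j * c * c * d(c) * b)  →  d(b * c * c * c * d(c) * j)
Sort arguments:  d(b * b * b * b * c * j * j) * d(b * c * c * c * d(c) * j)
Rebuild:  d(d(d(b * b * b * b * c * j * j) * d(b * c * c * c * d(c) * j)))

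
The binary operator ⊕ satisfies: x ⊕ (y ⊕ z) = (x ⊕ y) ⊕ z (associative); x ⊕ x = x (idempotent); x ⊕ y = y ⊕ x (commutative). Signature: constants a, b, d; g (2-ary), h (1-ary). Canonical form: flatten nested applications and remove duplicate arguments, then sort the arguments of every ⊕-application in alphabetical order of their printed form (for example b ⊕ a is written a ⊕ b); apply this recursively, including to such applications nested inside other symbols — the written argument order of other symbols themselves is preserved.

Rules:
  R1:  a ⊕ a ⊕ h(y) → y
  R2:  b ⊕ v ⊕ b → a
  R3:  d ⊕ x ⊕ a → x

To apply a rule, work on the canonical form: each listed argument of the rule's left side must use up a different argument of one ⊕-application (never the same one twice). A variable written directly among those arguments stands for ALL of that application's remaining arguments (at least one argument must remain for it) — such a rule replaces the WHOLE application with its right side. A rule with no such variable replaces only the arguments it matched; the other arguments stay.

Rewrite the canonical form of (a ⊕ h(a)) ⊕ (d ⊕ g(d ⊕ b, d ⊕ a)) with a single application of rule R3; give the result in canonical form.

Answer: g(b ⊕ d, a ⊕ d) ⊕ h(a)

Derivation:
Canonical form:  a ⊕ d ⊕ g(b ⊕ d, a ⊕ d) ⊕ h(a)
R3 matches:  uses a, d;  x := g(b ⊕ d, a ⊕ d) ⊕ h(a)
Every leftover argument binds to the variable; the entire application is replaced.
Giving:  g(b ⊕ d, a ⊕ d) ⊕ h(a)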